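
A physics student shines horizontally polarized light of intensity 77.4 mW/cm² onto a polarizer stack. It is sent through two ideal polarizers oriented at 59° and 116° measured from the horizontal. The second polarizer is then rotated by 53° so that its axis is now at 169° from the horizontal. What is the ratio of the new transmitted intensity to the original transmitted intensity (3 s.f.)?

I_new/I_old ≈ 0.394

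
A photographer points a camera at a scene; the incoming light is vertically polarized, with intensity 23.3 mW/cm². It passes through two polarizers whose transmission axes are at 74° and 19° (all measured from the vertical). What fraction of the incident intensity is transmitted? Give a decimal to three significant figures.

I₁ = 23.3 mW/cm² · cos²(74°) = 1.77 mW/cm².
I₂ = I₁ · cos²(55°) = 1.77 · 0.329 = 0.5824 mW/cm².
Transmitted fraction = 0.025.

I/I₀ ≈ 0.0250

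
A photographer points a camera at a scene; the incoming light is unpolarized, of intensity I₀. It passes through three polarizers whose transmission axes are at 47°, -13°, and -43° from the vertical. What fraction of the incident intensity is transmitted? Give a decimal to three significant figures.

Unpolarized light through the first polarizer → I₁ = ½ I₀, now polarized at 47°.
I₂ = I₁ cos²(-13° − 47°) = 0.5 I₀ · cos²(60°) = 0.125 I₀.
I₃ = I₂ cos²(-43° + 13°) = 0.125 I₀ · cos²(30°) = 0.09375 I₀.
Transmitted fraction = 0.09375.

≈ 0.0938 I₀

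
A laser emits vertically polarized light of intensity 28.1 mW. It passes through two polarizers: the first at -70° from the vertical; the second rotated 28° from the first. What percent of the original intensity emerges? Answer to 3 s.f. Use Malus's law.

≈ 9.12%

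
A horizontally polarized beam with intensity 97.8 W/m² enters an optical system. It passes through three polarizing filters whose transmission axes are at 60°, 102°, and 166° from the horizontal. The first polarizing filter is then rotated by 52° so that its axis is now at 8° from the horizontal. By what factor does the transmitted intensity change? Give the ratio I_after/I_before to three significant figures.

I_new/I_old ≈ 0.0346

Before rotation:
By Malus's law, I₁ = I₀ cos²(60° − 0°) = I₀ cos²(60°) = 0.25 I₀.
I₂ = I₁ cos²(102° − 60°) = 0.25 I₀ · cos²(42°) = 0.1381 I₀.
I₃ = I₂ cos²(166° − 102°) = 0.1381 I₀ · cos²(64°) = 0.02653 I₀.
After rotation:
I₁ = I₀ cos²(8° − 0°) = I₀ cos²(8°) = 0.9806 I₀.
Angle between axes 1 and 2: 86°. I₂ = 0.9806 I₀ · cos²(86°) = 0.004772 I₀.
I₃ = I₂ cos²(166° − 102°) = 0.004772 I₀ · cos²(64°) = 0.000917 I₀.
Ratio = 0.000917 / 0.02653 = 0.03456.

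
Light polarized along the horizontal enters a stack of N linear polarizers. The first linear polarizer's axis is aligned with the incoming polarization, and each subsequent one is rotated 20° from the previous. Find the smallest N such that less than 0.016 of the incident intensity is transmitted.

First polarizer is aligned with the polarization: full transmission.
Each further stage multiplies by cos²(20°) = 0.883.
After N polarizers: T = 0.883^(N−1). Require T < 0.016 ⇒ N−1 > ln(0.016)/ln(0.883) = 33.24, so N−1 ≥ 34 and N = 35.
Check: N=35 gives T = 0.01456 < 0.016; N=34 gives T = 0.01648.

N = 35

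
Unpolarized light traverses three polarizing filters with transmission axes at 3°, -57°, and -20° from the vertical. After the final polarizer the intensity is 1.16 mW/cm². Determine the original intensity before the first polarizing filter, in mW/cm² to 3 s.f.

I₀ ≈ 14.5 mW/cm²

Unpolarized light through the first polarizer → I₁ = ½ I₀, now polarized at 3°.
I₂ = I₁ cos²(-57° − 3°) = 0.5 I₀ · cos²(60°) = 0.125 I₀.
I₃ = I₂ cos²(-20° + 57°) = 0.125 I₀ · cos²(37°) = 0.07973 I₀.
So 1.16 mW/cm² = 0.07973 I₀, giving I₀ = 1.16/0.07973 = 14.55 mW/cm².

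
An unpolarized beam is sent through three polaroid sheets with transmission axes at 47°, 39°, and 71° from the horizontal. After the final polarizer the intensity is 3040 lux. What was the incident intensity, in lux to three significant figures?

Unpolarized light through the first polarizer → I₁ = ½ I₀, now polarized at 47°.
I₂ = I₁ cos²(39° − 47°) = 0.5 I₀ · cos²(8°) = 0.4903 I₀.
I₃ = I₂ cos²(71° − 39°) = 0.4903 I₀ · cos²(32°) = 0.3526 I₀.
So 3040 lux = 0.3526 I₀, giving I₀ = 3040/0.3526 = 8621 lux.

I₀ ≈ 8620 lux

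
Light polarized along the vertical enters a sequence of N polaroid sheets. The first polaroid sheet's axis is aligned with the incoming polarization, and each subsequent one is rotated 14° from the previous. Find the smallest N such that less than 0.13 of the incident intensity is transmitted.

N = 35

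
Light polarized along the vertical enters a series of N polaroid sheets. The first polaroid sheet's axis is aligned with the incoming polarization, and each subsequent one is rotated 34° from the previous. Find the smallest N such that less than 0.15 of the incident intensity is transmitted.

N = 7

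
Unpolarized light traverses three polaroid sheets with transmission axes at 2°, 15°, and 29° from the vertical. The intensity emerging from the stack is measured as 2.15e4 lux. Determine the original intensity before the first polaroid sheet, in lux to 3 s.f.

I₀ ≈ 4.81e4 lux

Unpolarized light through the first polarizer → I₁ = ½ I₀, now polarized at 2°.
I₂ = I₁ cos²(15° − 2°) = 0.5 I₀ · cos²(13°) = 0.4747 I₀.
I₃ = I₂ cos²(29° − 15°) = 0.4747 I₀ · cos²(14°) = 0.4469 I₀.
So 2.15e4 lux = 0.4469 I₀, giving I₀ = 2.15e4/0.4469 = 4.811e+04 lux.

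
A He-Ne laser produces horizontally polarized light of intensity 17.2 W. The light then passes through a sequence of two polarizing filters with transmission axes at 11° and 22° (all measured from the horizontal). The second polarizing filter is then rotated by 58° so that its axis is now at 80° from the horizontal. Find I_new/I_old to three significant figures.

Before rotation:
By Malus's law, I₁ = I₀ cos²(11° − 0°) = I₀ cos²(11°) = 0.9636 I₀.
I₂ = I₁ cos²(22° − 11°) = 0.9636 I₀ · cos²(11°) = 0.9285 I₀.
After rotation:
I₁ = I₀ cos²(11° − 0°) = I₀ cos²(11°) = 0.9636 I₀.
I₂ = I₁ cos²(80° − 11°) = 0.9636 I₀ · cos²(69°) = 0.1238 I₀.
Ratio = 0.1238 / 0.9285 = 0.1333.

I_new/I_old ≈ 0.133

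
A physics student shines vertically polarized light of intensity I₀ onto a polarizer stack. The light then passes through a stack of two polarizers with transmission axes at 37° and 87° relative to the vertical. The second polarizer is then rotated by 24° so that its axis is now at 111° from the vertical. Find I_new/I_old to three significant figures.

Before rotation:
I₁ = I₀ cos²(37° − 0°) = I₀ cos²(37°) = 0.6378 I₀.
I₂ = I₁ cos²(87° − 37°) = 0.6378 I₀ · cos²(50°) = 0.2635 I₀.
After rotation:
I₁ = I₀ cos²(37° − 0°) = I₀ cos²(37°) = 0.6378 I₀.
I₂ = I₁ cos²(111° − 37°) = 0.6378 I₀ · cos²(74°) = 0.04846 I₀.
Ratio = 0.04846 / 0.2635 = 0.1839.

I_new/I_old ≈ 0.184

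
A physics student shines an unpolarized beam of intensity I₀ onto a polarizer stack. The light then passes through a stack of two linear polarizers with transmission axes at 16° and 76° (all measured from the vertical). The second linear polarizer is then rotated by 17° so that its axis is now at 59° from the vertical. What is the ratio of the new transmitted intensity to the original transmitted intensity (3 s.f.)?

Before rotation:
Unpolarized light through the first polarizer → I₁ = ½ I₀, now polarized at 16°.
I₂ = I₁ cos²(76° − 16°) = 0.5 I₀ · cos²(60°) = 0.125 I₀.
After rotation:
Unpolarized light through the first polarizer → I₁ = ½ I₀, now polarized at 16°.
I₂ = I₁ cos²(59° − 16°) = 0.5 I₀ · cos²(43°) = 0.2674 I₀.
Ratio = 0.2674 / 0.125 = 2.14.

I_new/I_old ≈ 2.14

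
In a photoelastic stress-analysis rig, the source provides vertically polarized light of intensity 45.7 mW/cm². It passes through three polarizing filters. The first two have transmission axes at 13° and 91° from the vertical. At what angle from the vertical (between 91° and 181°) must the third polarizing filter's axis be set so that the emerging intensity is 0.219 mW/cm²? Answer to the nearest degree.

θ ≈ 161°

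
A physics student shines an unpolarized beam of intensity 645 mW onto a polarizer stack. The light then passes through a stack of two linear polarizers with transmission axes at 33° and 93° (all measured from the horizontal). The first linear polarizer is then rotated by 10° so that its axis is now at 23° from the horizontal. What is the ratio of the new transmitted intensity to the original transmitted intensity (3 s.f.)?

I_new/I_old ≈ 0.468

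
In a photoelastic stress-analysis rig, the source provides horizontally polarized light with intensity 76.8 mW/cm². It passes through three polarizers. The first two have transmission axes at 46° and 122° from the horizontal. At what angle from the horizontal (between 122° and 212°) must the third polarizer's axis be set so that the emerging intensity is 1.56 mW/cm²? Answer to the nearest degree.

θ ≈ 154°

By Malus's law, I₁ = I₀ cos²(46° − 0°) = I₀ cos²(46°) = 0.4826 I₀.
I₂ = I₁ cos²(122° − 46°) = 0.4826 I₀ · cos²(76°) = 0.02824 I₀.
Target fraction: 1.56 / 76.8 mW/cm² = 0.02031 of I₀.
Need I₃/I₀ = 0.02031, so cos²(θ − 122°) = 0.02031 / 0.02824 = 0.7192.
θ − 122° = arccos(√0.7192) = 32.0°, giving θ ≈ 122 + 32.0 = 154.0°.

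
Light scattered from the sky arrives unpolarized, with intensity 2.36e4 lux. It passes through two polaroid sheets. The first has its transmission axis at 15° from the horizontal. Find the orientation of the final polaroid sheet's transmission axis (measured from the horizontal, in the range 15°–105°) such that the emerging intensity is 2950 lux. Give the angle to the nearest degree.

θ ≈ 75°

Unpolarized light through the first polarizer → I₁ = ½ I₀, now polarized at 15°.
Target fraction: 2950 / 2.36e4 lux = 0.125 of I₀.
Need I₂/I₀ = 0.125, so cos²(θ − 15°) = 0.125 / 0.5 = 0.25.
θ − 15° = arccos(√0.25) = 60.0°, giving θ ≈ 15 + 60.0 = 75.0°.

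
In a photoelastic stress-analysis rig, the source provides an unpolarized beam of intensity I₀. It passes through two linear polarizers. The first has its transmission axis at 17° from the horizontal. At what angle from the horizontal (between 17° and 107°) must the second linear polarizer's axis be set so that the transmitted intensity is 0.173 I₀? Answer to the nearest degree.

Unpolarized light through the first polarizer → I₁ = ½ I₀, now polarized at 17°.
Need I₂/I₀ = 0.173, so cos²(θ − 17°) = 0.173 / 0.5 = 0.346.
θ − 17° = arccos(√0.346) = 54.0°, giving θ ≈ 17 + 54.0 = 71.0°.

θ ≈ 71°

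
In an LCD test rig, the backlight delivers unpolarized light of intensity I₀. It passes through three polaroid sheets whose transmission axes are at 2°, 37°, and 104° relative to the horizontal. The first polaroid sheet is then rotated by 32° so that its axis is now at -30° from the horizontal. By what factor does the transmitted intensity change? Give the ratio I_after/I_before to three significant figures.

Before rotation:
Unpolarized light through the first polarizer → I₁ = ½ I₀, now polarized at 2°.
I₂ = I₁ cos²(37° − 2°) = 0.5 I₀ · cos²(35°) = 0.3355 I₀.
I₃ = I₂ cos²(104° − 37°) = 0.3355 I₀ · cos²(67°) = 0.05122 I₀.
After rotation:
Unpolarized light through the first polarizer → I₁ = ½ I₀, now polarized at -30°.
I₂ = I₁ cos²(37° + 30°) = 0.5 I₀ · cos²(67°) = 0.07634 I₀.
I₃ = I₂ cos²(104° − 37°) = 0.07634 I₀ · cos²(67°) = 0.01165 I₀.
Ratio = 0.01165 / 0.05122 = 0.2275.

I_new/I_old ≈ 0.228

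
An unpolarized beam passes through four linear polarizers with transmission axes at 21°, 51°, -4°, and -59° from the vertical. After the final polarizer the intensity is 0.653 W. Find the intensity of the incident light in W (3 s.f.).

I₀ ≈ 16.1 W

Unpolarized light through the first polarizer → I₁ = ½ I₀, now polarized at 21°.
I₂ = I₁ cos²(51° − 21°) = 0.5 I₀ · cos²(30°) = 0.375 I₀.
I₃ = I₂ cos²(-4° − 51°) = 0.375 I₀ · cos²(55°) = 0.1234 I₀.
I₄ = I₃ cos²(-59° + 4°) = 0.1234 I₀ · cos²(55°) = 0.04059 I₀.
So 0.653 W = 0.04059 I₀, giving I₀ = 0.653/0.04059 = 16.09 W.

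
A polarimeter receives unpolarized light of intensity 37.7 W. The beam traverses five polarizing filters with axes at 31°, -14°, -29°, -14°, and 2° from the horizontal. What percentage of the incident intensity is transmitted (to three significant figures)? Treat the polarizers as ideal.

≈ 20.1%

Unpolarized light through the first polarizer → I₁ = 37.7 W/2 = 18.85 W, polarized at 31°.
I₂ = I₁ · cos²(45°) = 18.85 · 0.5 = 9.425 W.
I₃ = I₂ · cos²(15°) = 9.425 · 0.933 = 8.794 W.
I₄ = I₃ · cos²(15°) = 8.794 · 0.933 = 8.205 W.
I₅ = I₄ · cos²(16°) = 8.205 · 0.924 = 7.581 W.
That is 20.11% of the incident intensity.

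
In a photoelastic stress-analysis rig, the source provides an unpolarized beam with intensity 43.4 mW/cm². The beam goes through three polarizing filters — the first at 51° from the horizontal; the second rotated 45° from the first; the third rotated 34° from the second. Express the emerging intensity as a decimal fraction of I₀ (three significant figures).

I/I₀ ≈ 0.172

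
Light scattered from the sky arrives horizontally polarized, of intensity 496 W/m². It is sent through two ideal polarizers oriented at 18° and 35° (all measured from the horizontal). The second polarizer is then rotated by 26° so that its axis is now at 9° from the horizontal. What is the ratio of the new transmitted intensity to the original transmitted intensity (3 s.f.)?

Before rotation:
By Malus's law, I₁ = I₀ cos²(18° − 0°) = I₀ cos²(18°) = 0.9045 I₀.
I₂ = I₁ cos²(35° − 18°) = 0.9045 I₀ · cos²(17°) = 0.8272 I₀.
After rotation:
I₁ = I₀ cos²(18° − 0°) = I₀ cos²(18°) = 0.9045 I₀.
I₂ = I₁ cos²(9° − 18°) = 0.9045 I₀ · cos²(9°) = 0.8824 I₀.
Ratio = 0.8824 / 0.8272 = 1.067.

I_new/I_old ≈ 1.07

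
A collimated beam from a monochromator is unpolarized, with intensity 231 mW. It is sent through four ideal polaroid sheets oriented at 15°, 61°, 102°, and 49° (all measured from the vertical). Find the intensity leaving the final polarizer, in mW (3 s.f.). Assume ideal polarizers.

Unpolarized light through the first polarizer → I₁ = 231 mW/2 = 115.5 mW, polarized at 15°.
I₂ = I₁ · cos²(46°) = 115.5 · 0.4826 = 55.73 mW.
I₃ = I₂ · cos²(41°) = 55.73 · 0.5696 = 31.75 mW.
I₄ = I₃ · cos²(53°) = 31.75 · 0.3622 = 11.5 mW.

I ≈ 11.5 mW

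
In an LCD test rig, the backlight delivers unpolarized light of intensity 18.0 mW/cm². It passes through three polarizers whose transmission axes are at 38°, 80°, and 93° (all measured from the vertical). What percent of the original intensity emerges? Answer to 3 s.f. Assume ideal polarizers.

Unpolarized light through the first polarizer → I₁ = 18.0 mW/cm²/2 = 9 mW/cm², polarized at 38°.
I₂ = I₁ · cos²(42°) = 9 · 0.5523 = 4.97 mW/cm².
I₃ = I₂ · cos²(13°) = 4.97 · 0.9494 = 4.719 mW/cm².
That is 26.22% of the incident intensity.

≈ 26.2%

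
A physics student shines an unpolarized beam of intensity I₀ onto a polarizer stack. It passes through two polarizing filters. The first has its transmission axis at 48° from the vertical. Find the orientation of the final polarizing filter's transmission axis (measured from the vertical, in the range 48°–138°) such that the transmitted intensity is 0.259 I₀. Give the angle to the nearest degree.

θ ≈ 92°

Unpolarized light through the first polarizer → I₁ = ½ I₀, now polarized at 48°.
Need I₂/I₀ = 0.259, so cos²(θ − 48°) = 0.259 / 0.5 = 0.518.
θ − 48° = arccos(√0.518) = 44.0°, giving θ ≈ 48 + 44.0 = 92.0°.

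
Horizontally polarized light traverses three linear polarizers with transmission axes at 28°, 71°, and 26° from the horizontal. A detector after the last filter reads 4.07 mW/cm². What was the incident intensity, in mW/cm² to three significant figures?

By Malus's law, I₁ = I₀ cos²(28° − 0°) = I₀ cos²(28°) = 0.7796 I₀.
I₂ = I₁ cos²(71° − 28°) = 0.7796 I₀ · cos²(43°) = 0.417 I₀.
I₃ = I₂ cos²(26° − 71°) = 0.417 I₀ · cos²(45°) = 0.2085 I₀.
So 4.07 mW/cm² = 0.2085 I₀, giving I₀ = 4.07/0.2085 = 19.52 mW/cm².

I₀ ≈ 19.5 mW/cm²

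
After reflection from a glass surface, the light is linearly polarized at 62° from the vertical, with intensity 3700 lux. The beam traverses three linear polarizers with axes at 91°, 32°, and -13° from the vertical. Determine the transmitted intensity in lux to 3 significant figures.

I ≈ 375 lux

I₁ = 3700 lux · cos²(29°) = 2830 lux.
I₂ = I₁ · cos²(59°) = 2830 · 0.2653 = 750.8 lux.
I₃ = I₂ · cos²(45°) = 750.8 · 0.5 = 375.4 lux.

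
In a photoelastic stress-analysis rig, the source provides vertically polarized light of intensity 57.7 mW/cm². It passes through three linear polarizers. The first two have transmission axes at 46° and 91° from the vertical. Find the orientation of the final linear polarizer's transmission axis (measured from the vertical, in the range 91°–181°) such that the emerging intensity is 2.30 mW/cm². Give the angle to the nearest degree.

By Malus's law, I₁ = I₀ cos²(46° − 0°) = I₀ cos²(46°) = 0.4826 I₀.
I₂ = I₁ cos²(91° − 46°) = 0.4826 I₀ · cos²(45°) = 0.2413 I₀.
Target fraction: 2.30 / 57.7 mW/cm² = 0.03986 of I₀.
Need I₃/I₀ = 0.03986, so cos²(θ − 91°) = 0.03986 / 0.2413 = 0.1652.
θ − 91° = arccos(√0.1652) = 66.0°, giving θ ≈ 91 + 66.0 = 157.0°.

θ ≈ 157°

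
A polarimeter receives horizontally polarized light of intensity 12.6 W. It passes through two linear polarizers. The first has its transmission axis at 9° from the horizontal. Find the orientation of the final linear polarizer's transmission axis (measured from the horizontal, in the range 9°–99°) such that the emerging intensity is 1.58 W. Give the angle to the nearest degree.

By Malus's law, I₁ = I₀ cos²(9° − 0°) = I₀ cos²(9°) = 0.9755 I₀.
Target fraction: 1.58 / 12.6 W = 0.1254 of I₀.
Need I₂/I₀ = 0.1254, so cos²(θ − 9°) = 0.1254 / 0.9755 = 0.1285.
θ − 9° = arccos(√0.1285) = 69.0°, giving θ ≈ 9 + 69.0 = 78.0°.

θ ≈ 78°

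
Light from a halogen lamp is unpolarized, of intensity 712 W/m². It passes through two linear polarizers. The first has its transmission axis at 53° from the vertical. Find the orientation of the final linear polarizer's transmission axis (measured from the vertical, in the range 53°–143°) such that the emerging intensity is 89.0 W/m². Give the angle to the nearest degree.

θ ≈ 113°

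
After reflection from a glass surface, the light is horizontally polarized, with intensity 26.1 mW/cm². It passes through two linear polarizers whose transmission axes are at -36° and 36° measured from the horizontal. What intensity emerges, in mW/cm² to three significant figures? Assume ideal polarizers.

I₁ = 26.1 mW/cm² · cos²(36°) = 17.08 mW/cm².
I₂ = I₁ · cos²(72°) = 17.08 · 0.09549 = 1.631 mW/cm².

I ≈ 1.63 mW/cm²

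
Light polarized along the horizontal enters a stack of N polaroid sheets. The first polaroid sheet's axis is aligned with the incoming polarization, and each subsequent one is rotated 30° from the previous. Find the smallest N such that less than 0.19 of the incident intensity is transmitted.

N = 7

First polarizer is aligned with the polarization: full transmission.
Each further stage multiplies by cos²(30°) = 0.75.
After N polarizers: T = 0.75^(N−1). Require T < 0.19 ⇒ N−1 > ln(0.19)/ln(0.75) = 5.77, so N−1 ≥ 6 and N = 7.
Check: N=7 gives T = 0.178 < 0.19; N=6 gives T = 0.2373.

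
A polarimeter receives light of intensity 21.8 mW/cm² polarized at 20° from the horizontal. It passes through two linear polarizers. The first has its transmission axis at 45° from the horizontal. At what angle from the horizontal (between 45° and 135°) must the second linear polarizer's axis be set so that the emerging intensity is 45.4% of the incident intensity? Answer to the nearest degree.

By Malus's law, I₁ = I₀ cos²(45° − 20°) = I₀ cos²(25°) = 0.8214 I₀.
Need I₂/I₀ = 0.454, so cos²(θ − 45°) = 0.454 / 0.8214 = 0.5527.
θ − 45° = arccos(√0.5527) = 42.0°, giving θ ≈ 45 + 42.0 = 87.0°.

θ ≈ 87°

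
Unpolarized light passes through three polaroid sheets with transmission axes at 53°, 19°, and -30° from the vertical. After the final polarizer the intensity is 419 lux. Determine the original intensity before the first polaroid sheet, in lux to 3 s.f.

Unpolarized light through the first polarizer → I₁ = ½ I₀, now polarized at 53°.
I₂ = I₁ cos²(19° − 53°) = 0.5 I₀ · cos²(34°) = 0.3437 I₀.
I₃ = I₂ cos²(-30° − 19°) = 0.3437 I₀ · cos²(49°) = 0.1479 I₀.
So 419 lux = 0.1479 I₀, giving I₀ = 419/0.1479 = 2833 lux.

I₀ ≈ 2830 lux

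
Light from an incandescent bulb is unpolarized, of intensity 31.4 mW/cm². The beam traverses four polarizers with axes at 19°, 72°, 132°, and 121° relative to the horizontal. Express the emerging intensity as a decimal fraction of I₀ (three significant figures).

Unpolarized light through the first polarizer → I₁ = 31.4 mW/cm²/2 = 15.7 mW/cm², polarized at 19°.
I₂ = I₁ · cos²(53°) = 15.7 · 0.3622 = 5.686 mW/cm².
I₃ = I₂ · cos²(60°) = 5.686 · 0.25 = 1.422 mW/cm².
I₄ = I₃ · cos²(11°) = 1.422 · 0.9636 = 1.37 mW/cm².
Transmitted fraction = 0.04362.

I/I₀ ≈ 0.0436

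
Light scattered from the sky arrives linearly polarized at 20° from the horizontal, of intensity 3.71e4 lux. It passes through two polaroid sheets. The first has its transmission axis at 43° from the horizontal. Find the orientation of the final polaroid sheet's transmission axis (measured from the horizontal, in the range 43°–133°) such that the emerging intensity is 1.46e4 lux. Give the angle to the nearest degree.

θ ≈ 90°

I₁ = I₀ cos²(43° − 20°) = I₀ cos²(23°) = 0.8473 I₀.
Target fraction: 1.46e4 / 3.71e4 lux = 0.3935 of I₀.
Need I₂/I₀ = 0.3935, so cos²(θ − 43°) = 0.3935 / 0.8473 = 0.4644.
θ − 43° = arccos(√0.4644) = 47.0°, giving θ ≈ 43 + 47.0 = 90.0°.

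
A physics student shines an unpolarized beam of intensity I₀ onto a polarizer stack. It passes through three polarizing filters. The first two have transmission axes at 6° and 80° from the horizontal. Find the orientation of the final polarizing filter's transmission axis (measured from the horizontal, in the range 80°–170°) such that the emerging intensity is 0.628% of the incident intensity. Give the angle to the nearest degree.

θ ≈ 146°

Unpolarized light through the first polarizer → I₁ = ½ I₀, now polarized at 6°.
I₂ = I₁ cos²(80° − 6°) = 0.5 I₀ · cos²(74°) = 0.03799 I₀.
Need I₃/I₀ = 0.00628, so cos²(θ − 80°) = 0.00628 / 0.03799 = 0.1653.
θ − 80° = arccos(√0.1653) = 66.0°, giving θ ≈ 80 + 66.0 = 146.0°.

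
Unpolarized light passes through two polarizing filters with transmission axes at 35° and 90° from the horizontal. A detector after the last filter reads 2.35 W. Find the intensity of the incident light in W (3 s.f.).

Unpolarized light through the first polarizer → I₁ = ½ I₀, now polarized at 35°.
I₂ = I₁ cos²(90° − 35°) = 0.5 I₀ · cos²(55°) = 0.1645 I₀.
So 2.35 W = 0.1645 I₀, giving I₀ = 2.35/0.1645 = 14.29 W.

I₀ ≈ 14.3 W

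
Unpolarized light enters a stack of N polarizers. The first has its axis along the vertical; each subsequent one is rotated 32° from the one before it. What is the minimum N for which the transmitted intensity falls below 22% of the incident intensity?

N = 4

First polarizer halves the unpolarized light: factor 1/2.
Each further stage multiplies by cos²(32°) = 0.7192.
After N polarizers: T = 0.5·0.7192^(N−1). Require T < 0.22 ⇒ N−1 > ln(0.22/0.5)/ln(0.7192) = 2.49, so N−1 ≥ 3 and N = 4.
Check: N=4 gives T = 0.186 < 0.22; N=3 gives T = 0.2586.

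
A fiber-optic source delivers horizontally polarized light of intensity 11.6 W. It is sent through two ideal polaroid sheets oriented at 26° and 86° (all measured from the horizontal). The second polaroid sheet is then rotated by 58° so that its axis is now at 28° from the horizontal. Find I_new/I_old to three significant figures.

I_new/I_old ≈ 4.00

Before rotation:
By Malus's law, I₁ = I₀ cos²(26° − 0°) = I₀ cos²(26°) = 0.8078 I₀.
I₂ = I₁ cos²(86° − 26°) = 0.8078 I₀ · cos²(60°) = 0.202 I₀.
After rotation:
I₁ = I₀ cos²(26° − 0°) = I₀ cos²(26°) = 0.8078 I₀.
I₂ = I₁ cos²(28° − 26°) = 0.8078 I₀ · cos²(2°) = 0.8068 I₀.
Ratio = 0.8068 / 0.202 = 3.995.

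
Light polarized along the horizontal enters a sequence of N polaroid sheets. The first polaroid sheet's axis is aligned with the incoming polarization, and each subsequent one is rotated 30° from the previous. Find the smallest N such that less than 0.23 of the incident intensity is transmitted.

First polarizer is aligned with the polarization: full transmission.
Each further stage multiplies by cos²(30°) = 0.75.
After N polarizers: T = 0.75^(N−1). Require T < 0.23 ⇒ N−1 > ln(0.23)/ln(0.75) = 5.11, so N−1 ≥ 6 and N = 7.
Check: N=7 gives T = 0.178 < 0.23; N=6 gives T = 0.2373.

N = 7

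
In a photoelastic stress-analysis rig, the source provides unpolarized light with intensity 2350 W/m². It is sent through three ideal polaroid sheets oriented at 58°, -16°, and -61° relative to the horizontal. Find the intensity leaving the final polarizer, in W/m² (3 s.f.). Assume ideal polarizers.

Unpolarized light through the first polarizer → I₁ = 2350 W/m²/2 = 1175 W/m², polarized at 58°.
I₂ = I₁ · cos²(74°) = 1175 · 0.07598 = 89.27 W/m².
I₃ = I₂ · cos²(45°) = 89.27 · 0.5 = 44.64 W/m².

I ≈ 44.6 W/m²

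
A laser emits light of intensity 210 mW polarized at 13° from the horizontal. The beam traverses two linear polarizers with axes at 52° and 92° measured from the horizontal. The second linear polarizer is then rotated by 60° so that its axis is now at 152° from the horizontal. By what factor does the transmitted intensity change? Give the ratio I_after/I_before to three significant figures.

I_new/I_old ≈ 0.0514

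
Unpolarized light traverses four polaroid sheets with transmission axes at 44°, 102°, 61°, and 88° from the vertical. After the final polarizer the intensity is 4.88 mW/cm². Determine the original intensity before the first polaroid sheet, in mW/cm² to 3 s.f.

Unpolarized light through the first polarizer → I₁ = ½ I₀, now polarized at 44°.
I₂ = I₁ cos²(102° − 44°) = 0.5 I₀ · cos²(58°) = 0.1404 I₀.
I₃ = I₂ cos²(61° − 102°) = 0.1404 I₀ · cos²(41°) = 0.07997 I₀.
I₄ = I₃ cos²(88° − 61°) = 0.07997 I₀ · cos²(27°) = 0.06349 I₀.
So 4.88 mW/cm² = 0.06349 I₀, giving I₀ = 4.88/0.06349 = 76.86 mW/cm².

I₀ ≈ 76.9 mW/cm²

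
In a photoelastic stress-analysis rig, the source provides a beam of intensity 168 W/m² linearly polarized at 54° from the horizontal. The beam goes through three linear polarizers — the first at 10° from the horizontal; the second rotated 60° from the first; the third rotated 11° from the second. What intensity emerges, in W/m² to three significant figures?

I ≈ 20.9 W/m²

By Malus's law, I₁ = 168 W/m² · cos²(44°) = 86.93 W/m².
I₂ = I₁ · cos²(60°) = 86.93 · 0.25 = 21.73 W/m².
I₃ = I₂ · cos²(11°) = 21.73 · 0.9636 = 20.94 W/m².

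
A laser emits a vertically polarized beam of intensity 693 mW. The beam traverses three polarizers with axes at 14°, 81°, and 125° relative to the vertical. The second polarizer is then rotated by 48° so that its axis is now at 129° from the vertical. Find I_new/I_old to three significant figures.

I_new/I_old ≈ 2.25

Before rotation:
By Malus's law, I₁ = I₀ cos²(14° − 0°) = I₀ cos²(14°) = 0.9415 I₀.
I₂ = I₁ cos²(81° − 14°) = 0.9415 I₀ · cos²(67°) = 0.1437 I₀.
I₃ = I₂ cos²(125° − 81°) = 0.1437 I₀ · cos²(44°) = 0.07438 I₀.
After rotation:
I₁ = I₀ cos²(14° − 0°) = I₀ cos²(14°) = 0.9415 I₀.
Angle between axes 1 and 2: 65°. I₂ = 0.9415 I₀ · cos²(65°) = 0.1682 I₀.
I₃ = I₂ cos²(125° − 129°) = 0.1682 I₀ · cos²(4°) = 0.1673 I₀.
Ratio = 0.1673 / 0.07438 = 2.25.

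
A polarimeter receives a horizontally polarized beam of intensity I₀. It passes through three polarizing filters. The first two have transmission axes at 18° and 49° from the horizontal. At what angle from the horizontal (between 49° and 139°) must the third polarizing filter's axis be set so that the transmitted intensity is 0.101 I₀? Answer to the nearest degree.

I₁ = I₀ cos²(18° − 0°) = I₀ cos²(18°) = 0.9045 I₀.
I₂ = I₁ cos²(49° − 18°) = 0.9045 I₀ · cos²(31°) = 0.6646 I₀.
Need I₃/I₀ = 0.101, so cos²(θ − 49°) = 0.101 / 0.6646 = 0.152.
θ − 49° = arccos(√0.152) = 67.1°, giving θ ≈ 49 + 67.1 = 116.1°.

θ ≈ 116°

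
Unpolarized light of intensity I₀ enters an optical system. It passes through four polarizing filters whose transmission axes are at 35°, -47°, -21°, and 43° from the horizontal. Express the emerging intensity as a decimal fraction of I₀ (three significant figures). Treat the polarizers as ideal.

≈ 0.00150 I₀

Unpolarized light through the first polarizer → I₁ = ½ I₀, now polarized at 35°.
I₂ = I₁ cos²(-47° − 35°) = 0.5 I₀ · cos²(82°) = 0.009685 I₀.
I₃ = I₂ cos²(-21° + 47°) = 0.009685 I₀ · cos²(26°) = 0.007823 I₀.
I₄ = I₃ cos²(43° + 21°) = 0.007823 I₀ · cos²(64°) = 0.001503 I₀.
Transmitted fraction = 0.001503.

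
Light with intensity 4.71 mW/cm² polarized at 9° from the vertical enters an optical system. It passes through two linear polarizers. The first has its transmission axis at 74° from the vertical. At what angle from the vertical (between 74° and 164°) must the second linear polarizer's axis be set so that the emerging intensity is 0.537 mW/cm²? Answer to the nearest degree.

I₁ = I₀ cos²(74° − 9°) = I₀ cos²(65°) = 0.1786 I₀.
Target fraction: 0.537 / 4.71 mW/cm² = 0.114 of I₀.
Need I₂/I₀ = 0.114, so cos²(θ − 74°) = 0.114 / 0.1786 = 0.6383.
θ − 74° = arccos(√0.6383) = 37.0°, giving θ ≈ 74 + 37.0 = 111.0°.

θ ≈ 111°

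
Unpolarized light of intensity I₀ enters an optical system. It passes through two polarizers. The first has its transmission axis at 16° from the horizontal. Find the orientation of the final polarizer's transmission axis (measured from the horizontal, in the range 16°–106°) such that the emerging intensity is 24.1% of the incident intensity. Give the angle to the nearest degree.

θ ≈ 62°

Unpolarized light through the first polarizer → I₁ = ½ I₀, now polarized at 16°.
Need I₂/I₀ = 0.241, so cos²(θ − 16°) = 0.241 / 0.5 = 0.482.
θ − 16° = arccos(√0.482) = 46.0°, giving θ ≈ 16 + 46.0 = 62.0°.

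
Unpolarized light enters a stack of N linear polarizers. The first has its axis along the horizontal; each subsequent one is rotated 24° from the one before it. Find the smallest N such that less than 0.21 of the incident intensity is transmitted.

First polarizer halves the unpolarized light: factor 1/2.
Each further stage multiplies by cos²(24°) = 0.8346.
After N polarizers: T = 0.5·0.8346^(N−1). Require T < 0.21 ⇒ N−1 > ln(0.21/0.5)/ln(0.8346) = 4.80, so N−1 ≥ 5 and N = 6.
Check: N=6 gives T = 0.2024 < 0.21; N=5 gives T = 0.2426.

N = 6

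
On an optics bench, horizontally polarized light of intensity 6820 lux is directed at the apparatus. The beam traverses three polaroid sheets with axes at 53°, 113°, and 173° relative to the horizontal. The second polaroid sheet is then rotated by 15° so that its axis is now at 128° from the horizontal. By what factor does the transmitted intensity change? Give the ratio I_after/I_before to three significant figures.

Before rotation:
I₁ = I₀ cos²(53° − 0°) = I₀ cos²(53°) = 0.3622 I₀.
I₂ = I₁ cos²(113° − 53°) = 0.3622 I₀ · cos²(60°) = 0.09055 I₀.
I₃ = I₂ cos²(173° − 113°) = 0.09055 I₀ · cos²(60°) = 0.02264 I₀.
After rotation:
I₁ = I₀ cos²(53° − 0°) = I₀ cos²(53°) = 0.3622 I₀.
I₂ = I₁ cos²(128° − 53°) = 0.3622 I₀ · cos²(75°) = 0.02426 I₀.
I₃ = I₂ cos²(173° − 128°) = 0.02426 I₀ · cos²(45°) = 0.01213 I₀.
Ratio = 0.01213 / 0.02264 = 0.5359.

I_new/I_old ≈ 0.536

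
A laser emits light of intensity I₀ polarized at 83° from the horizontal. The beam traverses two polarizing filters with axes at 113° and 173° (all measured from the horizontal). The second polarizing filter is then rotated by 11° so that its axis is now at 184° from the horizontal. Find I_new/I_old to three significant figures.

I_new/I_old ≈ 0.424

Before rotation:
I₁ = I₀ cos²(113° − 83°) = I₀ cos²(30°) = 0.75 I₀.
I₂ = I₁ cos²(173° − 113°) = 0.75 I₀ · cos²(60°) = 0.1875 I₀.
After rotation:
I₁ = I₀ cos²(113° − 83°) = I₀ cos²(30°) = 0.75 I₀.
I₂ = I₁ cos²(184° − 113°) = 0.75 I₀ · cos²(71°) = 0.0795 I₀.
Ratio = 0.0795 / 0.1875 = 0.424.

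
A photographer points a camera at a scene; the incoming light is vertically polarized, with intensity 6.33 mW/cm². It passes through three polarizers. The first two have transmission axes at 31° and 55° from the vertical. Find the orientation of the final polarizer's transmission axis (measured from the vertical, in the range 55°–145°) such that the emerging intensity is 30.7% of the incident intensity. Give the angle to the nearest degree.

By Malus's law, I₁ = I₀ cos²(31° − 0°) = I₀ cos²(31°) = 0.7347 I₀.
I₂ = I₁ cos²(55° − 31°) = 0.7347 I₀ · cos²(24°) = 0.6132 I₀.
Need I₃/I₀ = 0.307, so cos²(θ − 55°) = 0.307 / 0.6132 = 0.5007.
θ − 55° = arccos(√0.5007) = 45.0°, giving θ ≈ 55 + 45.0 = 100.0°.

θ ≈ 100°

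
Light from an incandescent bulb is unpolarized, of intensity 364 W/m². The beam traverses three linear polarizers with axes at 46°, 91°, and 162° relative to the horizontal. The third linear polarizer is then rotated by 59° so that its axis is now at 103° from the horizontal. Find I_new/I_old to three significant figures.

Before rotation:
Unpolarized light through the first polarizer → I₁ = ½ I₀, now polarized at 46°.
I₂ = I₁ cos²(91° − 46°) = 0.5 I₀ · cos²(45°) = 0.25 I₀.
I₃ = I₂ cos²(162° − 91°) = 0.25 I₀ · cos²(71°) = 0.0265 I₀.
After rotation:
Unpolarized light through the first polarizer → I₁ = ½ I₀, now polarized at 46°.
I₂ = I₁ cos²(91° − 46°) = 0.5 I₀ · cos²(45°) = 0.25 I₀.
I₃ = I₂ cos²(103° − 91°) = 0.25 I₀ · cos²(12°) = 0.2392 I₀.
Ratio = 0.2392 / 0.0265 = 9.027.

I_new/I_old ≈ 9.03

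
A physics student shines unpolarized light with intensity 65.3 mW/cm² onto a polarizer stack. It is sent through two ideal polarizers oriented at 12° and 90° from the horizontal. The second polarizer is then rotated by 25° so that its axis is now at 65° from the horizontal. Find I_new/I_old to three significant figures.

I_new/I_old ≈ 8.38

Before rotation:
Unpolarized light through the first polarizer → I₁ = ½ I₀, now polarized at 12°.
I₂ = I₁ cos²(90° − 12°) = 0.5 I₀ · cos²(78°) = 0.02161 I₀.
After rotation:
Unpolarized light through the first polarizer → I₁ = ½ I₀, now polarized at 12°.
I₂ = I₁ cos²(65° − 12°) = 0.5 I₀ · cos²(53°) = 0.1811 I₀.
Ratio = 0.1811 / 0.02161 = 8.379.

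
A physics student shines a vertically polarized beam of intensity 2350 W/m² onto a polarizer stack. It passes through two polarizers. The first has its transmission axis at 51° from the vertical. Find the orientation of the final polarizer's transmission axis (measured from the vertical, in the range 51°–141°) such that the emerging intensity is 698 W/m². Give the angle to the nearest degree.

θ ≈ 81°

I₁ = I₀ cos²(51° − 0°) = I₀ cos²(51°) = 0.396 I₀.
Target fraction: 698 / 2350 W/m² = 0.297 of I₀.
Need I₂/I₀ = 0.297, so cos²(θ − 51°) = 0.297 / 0.396 = 0.75.
θ − 51° = arccos(√0.75) = 30.0°, giving θ ≈ 51 + 30.0 = 81.0°.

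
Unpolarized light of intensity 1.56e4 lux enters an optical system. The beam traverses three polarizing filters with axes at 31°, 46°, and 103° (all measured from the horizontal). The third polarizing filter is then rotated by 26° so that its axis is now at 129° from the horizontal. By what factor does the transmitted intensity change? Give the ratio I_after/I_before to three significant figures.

Before rotation:
Unpolarized light through the first polarizer → I₁ = ½ I₀, now polarized at 31°.
I₂ = I₁ cos²(46° − 31°) = 0.5 I₀ · cos²(15°) = 0.4665 I₀.
I₃ = I₂ cos²(103° − 46°) = 0.4665 I₀ · cos²(57°) = 0.1384 I₀.
After rotation:
Unpolarized light through the first polarizer → I₁ = ½ I₀, now polarized at 31°.
I₂ = I₁ cos²(46° − 31°) = 0.5 I₀ · cos²(15°) = 0.4665 I₀.
I₃ = I₂ cos²(129° − 46°) = 0.4665 I₀ · cos²(83°) = 0.006929 I₀.
Ratio = 0.006929 / 0.1384 = 0.05007.

I_new/I_old ≈ 0.0501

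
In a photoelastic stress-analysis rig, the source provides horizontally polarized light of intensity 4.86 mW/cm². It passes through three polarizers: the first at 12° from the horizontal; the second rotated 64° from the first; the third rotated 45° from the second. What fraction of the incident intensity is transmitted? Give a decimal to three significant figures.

I₁ = 4.86 mW/cm² · cos²(12°) = 4.65 mW/cm².
I₂ = I₁ · cos²(64°) = 4.65 · 0.1922 = 0.8936 mW/cm².
I₃ = I₂ · cos²(45°) = 0.8936 · 0.5 = 0.4468 mW/cm².
Transmitted fraction = 0.09193.

I/I₀ ≈ 0.0919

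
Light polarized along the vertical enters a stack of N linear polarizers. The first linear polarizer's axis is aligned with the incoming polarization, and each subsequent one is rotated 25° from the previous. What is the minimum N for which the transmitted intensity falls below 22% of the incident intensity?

First polarizer is aligned with the polarization: full transmission.
Each further stage multiplies by cos²(25°) = 0.8214.
After N polarizers: T = 0.8214^(N−1). Require T < 0.22 ⇒ N−1 > ln(0.22)/ln(0.8214) = 7.70, so N−1 ≥ 8 and N = 9.
Check: N=9 gives T = 0.2072 < 0.22; N=8 gives T = 0.2523.

N = 9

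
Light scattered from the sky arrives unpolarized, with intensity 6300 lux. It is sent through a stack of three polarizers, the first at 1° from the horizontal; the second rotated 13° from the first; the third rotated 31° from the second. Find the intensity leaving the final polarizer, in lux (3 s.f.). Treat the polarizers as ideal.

I ≈ 2200 lux

Unpolarized light through the first polarizer → I₁ = 6300 lux/2 = 3150 lux, polarized at 1°.
I₂ = I₁ · cos²(13°) = 3150 · 0.9494 = 2991 lux.
I₃ = I₂ · cos²(31°) = 2991 · 0.7347 = 2197 lux.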